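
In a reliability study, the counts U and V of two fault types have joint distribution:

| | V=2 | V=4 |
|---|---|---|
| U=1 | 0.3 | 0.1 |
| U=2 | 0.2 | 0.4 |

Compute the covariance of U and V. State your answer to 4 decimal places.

E[U] = 1.6,  E[V] = 3
E[UV] = 5
Cov(U,V) = E[UV] − E[U]E[V] = 5 − (1.6)(3) = 0.2

0.2000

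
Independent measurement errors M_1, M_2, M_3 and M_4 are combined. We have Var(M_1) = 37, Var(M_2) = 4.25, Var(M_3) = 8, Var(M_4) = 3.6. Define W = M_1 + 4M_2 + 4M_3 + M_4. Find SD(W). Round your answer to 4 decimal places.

By independence, Var(W) = (1)²Var(M_1) + (4)²Var(M_2) + (4)²Var(M_3) + (1)²Var(M_4)
= (1)²·37 + (4)²·4.25 + (4)²·8 + (1)²·3.6 = 236.6
SD(W) = √236.6 ≈ 15.3818

15.3818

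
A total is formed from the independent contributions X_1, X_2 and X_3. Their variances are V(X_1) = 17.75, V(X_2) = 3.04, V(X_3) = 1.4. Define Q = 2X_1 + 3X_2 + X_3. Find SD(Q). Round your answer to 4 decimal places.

9.9880

By independence, V(Q) = (2)²V(X_1) + (3)²V(X_2) + (1)²V(X_3)
= (2)²·17.75 + (3)²·3.04 + (1)²·1.4 = 99.76
SD(Q) = √99.76 ≈ 9.9880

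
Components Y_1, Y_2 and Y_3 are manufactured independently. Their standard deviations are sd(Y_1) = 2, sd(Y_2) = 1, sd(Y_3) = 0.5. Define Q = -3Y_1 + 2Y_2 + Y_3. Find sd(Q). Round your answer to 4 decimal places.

6.3443

Var(Y_1) = 4, Var(Y_2) = 1, Var(Y_3) = 0.25
By independence, Var(Q) = (-3)²Var(Y_1) + (2)²Var(Y_2) + (1)²Var(Y_3)
= (-3)²·4 + (2)²·1 + (1)²·0.25 = 40.25
sd(Q) = √40.25 ≈ 6.3443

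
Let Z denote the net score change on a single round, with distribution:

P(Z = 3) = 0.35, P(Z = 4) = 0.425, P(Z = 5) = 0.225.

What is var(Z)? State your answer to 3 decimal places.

E[Z] = (3)(0.35) + (4)(0.425) + (5)(0.225) = 3.875
E[Z²] = (3)²(0.35) + (4)²(0.425) + (5)²(0.225) = 15.575
var(Z) = E[Z²] − (E[Z])² = 15.575 − (3.875)² = 0.559375

0.559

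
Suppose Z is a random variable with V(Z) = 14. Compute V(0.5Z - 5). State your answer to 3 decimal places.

3.500

V(0.5Z - 5) = (0.5)²·V(Z) = 0.25·14 = 3.5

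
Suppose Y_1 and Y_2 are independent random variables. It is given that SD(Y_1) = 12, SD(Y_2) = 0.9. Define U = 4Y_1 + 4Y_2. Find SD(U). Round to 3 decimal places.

V(Y_1) = 144, V(Y_2) = 0.81
By independence, V(U) = (4)²V(Y_1) + (4)²V(Y_2)
= (4)²·144 + (4)²·0.81 = 2316.96
SD(U) = √2316.96 ≈ 48.135

48.135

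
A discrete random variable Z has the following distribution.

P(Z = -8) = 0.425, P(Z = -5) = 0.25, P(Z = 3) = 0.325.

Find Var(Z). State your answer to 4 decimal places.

22.8694

E[Z] = (-8)(0.425) + (-5)(0.25) + (3)(0.325) = -3.675
E[Z²] = (-8)²(0.425) + (-5)²(0.25) + (3)²(0.325) = 36.375
Var(Z) = E[Z²] − (E[Z])² = 36.375 − (-3.675)² = 22.869375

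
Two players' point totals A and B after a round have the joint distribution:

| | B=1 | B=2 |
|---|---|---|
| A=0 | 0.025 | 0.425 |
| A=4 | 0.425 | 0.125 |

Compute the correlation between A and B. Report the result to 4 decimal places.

E[A] = 2.2,  E[B] = 1.55
E[AB] = 2.7
Cov(A,B) = E[AB] − E[A]E[B] = 2.7 − (2.2)(1.55) = -0.71
var(A) = 3.96,  var(B) = 0.2475
ρ = -0.71 / √(3.96·0.2475) ≈ -0.7172

-0.7172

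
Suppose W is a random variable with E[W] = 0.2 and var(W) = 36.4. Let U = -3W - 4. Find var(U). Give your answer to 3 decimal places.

327.600

var(-3W - 4) = (-3)²·var(W) = 9·36.4 = 327.6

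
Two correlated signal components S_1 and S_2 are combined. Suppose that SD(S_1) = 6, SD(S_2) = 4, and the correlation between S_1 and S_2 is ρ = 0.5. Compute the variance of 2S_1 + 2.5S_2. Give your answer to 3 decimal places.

364.000

V(S_1) = (6)² = 36;  V(S_2) = (4)² = 16
Cov(S_1,S_2) = ρ·SD(S_1)·SD(S_2) = 0.5·6·4 = 12
V(2S_1 + 2.5S_2) = (2)²·V(S_1) + (2.5)²·V(S_2) + 2·(2)·(2.5)·Cov(S_1,S_2)
= 4·36 + 6.25·16 + 10·12 = 364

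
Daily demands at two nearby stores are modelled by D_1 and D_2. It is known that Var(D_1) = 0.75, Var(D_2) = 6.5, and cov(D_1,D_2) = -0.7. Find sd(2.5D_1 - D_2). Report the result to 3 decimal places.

Var(2.5D_1 - D_2) = (2.5)²·Var(D_1) + (-1)²·Var(D_2) + 2·(2.5)·(-1)·cov(D_1,D_2)
= 6.25·0.75 + 1·6.5 + -5·-0.7 = 14.6875
sd(2.5D_1 - D_2) = √14.6875 ≈ 3.832

3.832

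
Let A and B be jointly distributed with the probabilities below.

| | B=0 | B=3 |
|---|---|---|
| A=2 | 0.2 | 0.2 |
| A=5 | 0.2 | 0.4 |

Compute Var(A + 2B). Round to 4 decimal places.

12.2400

E[A] = 3.8,  E[B] = 1.8,  E[AB] = 7.2
Var(A) = 16.6 − (3.8)² = 2.16;  Var(B) = 5.4 − (1.8)² = 2.16
cov(A,B) = 7.2 − (3.8)(1.8) = 0.36
Var(A + 2B) = (1)²·2.16 + (2)²·2.16 + 2·(1)·(2)·0.36 = 12.24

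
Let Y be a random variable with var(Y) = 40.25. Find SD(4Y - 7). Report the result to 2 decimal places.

25.38

var(4Y - 7) = (4)²·40.25 = 644
SD(4Y - 7) = √644 ≈ 25.38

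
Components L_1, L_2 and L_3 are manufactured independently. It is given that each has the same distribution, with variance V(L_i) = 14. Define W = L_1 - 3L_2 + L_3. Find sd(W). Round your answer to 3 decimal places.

By independence, V(W) = (1)²V(L_1) + (-3)²V(L_2) + (1)²V(L_3)
= (1)²·14 + (-3)²·14 + (1)²·14 = 154
sd(W) = √154 ≈ 12.410

12.410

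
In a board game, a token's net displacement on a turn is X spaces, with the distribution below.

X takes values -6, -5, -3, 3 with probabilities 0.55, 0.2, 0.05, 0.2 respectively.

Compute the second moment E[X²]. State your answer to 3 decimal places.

27.050

E[X²] = (-6)²(0.55) + (-5)²(0.2) + (-3)²(0.05) + (3)²(0.2) = 27.05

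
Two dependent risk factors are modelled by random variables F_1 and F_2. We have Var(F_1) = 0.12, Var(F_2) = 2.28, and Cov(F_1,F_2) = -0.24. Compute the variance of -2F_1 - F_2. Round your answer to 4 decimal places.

Var(-2F_1 - F_2) = (-2)²·Var(F_1) + (-1)²·Var(F_2) + 2·(-2)·(-1)·Cov(F_1,F_2)
= 4·0.12 + 1·2.28 + 4·-0.24 = 1.8

1.8000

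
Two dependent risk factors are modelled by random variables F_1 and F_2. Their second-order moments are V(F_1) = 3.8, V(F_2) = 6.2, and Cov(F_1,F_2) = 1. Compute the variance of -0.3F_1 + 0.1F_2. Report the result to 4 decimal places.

V(-0.3F_1 + 0.1F_2) = (-0.3)²·V(F_1) + (0.1)²·V(F_2) + 2·(-0.3)·(0.1)·Cov(F_1,F_2)
= 0.09·3.8 + 0.01·6.2 + -0.06·1 = 0.344

0.3440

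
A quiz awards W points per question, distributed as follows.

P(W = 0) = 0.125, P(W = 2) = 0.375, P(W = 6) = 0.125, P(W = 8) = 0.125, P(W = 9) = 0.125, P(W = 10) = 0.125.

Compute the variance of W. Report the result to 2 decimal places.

E[W] = (0)(0.125) + (2)(0.375) + (6)(0.125) + (8)(0.125) + (9)(0.125) + (10)(0.125) = 4.875
E[W²] = (0)²(0.125) + (2)²(0.375) + (6)²(0.125) + (8)²(0.125) + (9)²(0.125) + (10)²(0.125) = 36.625
V(W) = E[W²] − (E[W])² = 36.625 − (4.875)² = 12.859375

12.86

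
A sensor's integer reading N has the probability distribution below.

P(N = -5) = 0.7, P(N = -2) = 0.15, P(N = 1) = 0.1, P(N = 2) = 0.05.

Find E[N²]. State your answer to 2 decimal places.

18.40

E[N²] = (-5)²(0.7) + (-2)²(0.15) + (1)²(0.1) + (2)²(0.05) = 18.4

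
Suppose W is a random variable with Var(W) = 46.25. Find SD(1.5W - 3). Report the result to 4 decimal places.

10.2011

Var(1.5W - 3) = (1.5)²·46.25 = 104.0625
SD(1.5W - 3) = √104.0625 ≈ 10.2011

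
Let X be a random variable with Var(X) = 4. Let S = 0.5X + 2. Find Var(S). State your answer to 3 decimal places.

1.000

Var(0.5X + 2) = (0.5)²·Var(X) = 0.25·4 = 1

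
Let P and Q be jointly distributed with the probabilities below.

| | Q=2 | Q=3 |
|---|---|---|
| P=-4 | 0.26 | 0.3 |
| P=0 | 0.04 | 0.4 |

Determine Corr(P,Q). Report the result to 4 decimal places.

E[P] = -2.24,  E[Q] = 2.7
E[PQ] = -5.68
Cov(P,Q) = E[PQ] − E[P]E[Q] = -5.68 − (-2.24)(2.7) = 0.368
V(P) = 3.9424,  V(Q) = 0.21
ρ = 0.368 / √(3.9424·0.21) ≈ 0.4044

0.4044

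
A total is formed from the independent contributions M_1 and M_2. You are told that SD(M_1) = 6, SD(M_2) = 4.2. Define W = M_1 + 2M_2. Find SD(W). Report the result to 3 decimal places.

10.323

V(M_1) = 36, V(M_2) = 17.64
By independence, V(W) = (1)²V(M_1) + (2)²V(M_2)
= (1)²·36 + (2)²·17.64 = 106.56
SD(W) = √106.56 ≈ 10.323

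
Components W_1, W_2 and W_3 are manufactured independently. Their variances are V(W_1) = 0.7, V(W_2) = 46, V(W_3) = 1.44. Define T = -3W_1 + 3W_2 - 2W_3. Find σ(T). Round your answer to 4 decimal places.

20.6412

By independence, V(T) = (-3)²V(W_1) + (3)²V(W_2) + (-2)²V(W_3)
= (-3)²·0.7 + (3)²·46 + (-2)²·1.44 = 426.06
σ(T) = √426.06 ≈ 20.6412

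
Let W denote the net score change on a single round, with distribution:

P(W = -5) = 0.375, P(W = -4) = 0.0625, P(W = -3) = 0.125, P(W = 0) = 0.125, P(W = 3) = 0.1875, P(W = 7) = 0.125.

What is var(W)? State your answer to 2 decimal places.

18.18

E[W] = (-5)(0.375) + (-4)(0.0625) + (-3)(0.125) + (0)(0.125) + (3)(0.1875) + (7)(0.125) = -1.0625
E[W²] = (-5)²(0.375) + (-4)²(0.0625) + (-3)²(0.125) + (0)²(0.125) + (3)²(0.1875) + (7)²(0.125) = 19.3125
var(W) = E[W²] − (E[W])² = 19.3125 − (-1.0625)² = 18.18359375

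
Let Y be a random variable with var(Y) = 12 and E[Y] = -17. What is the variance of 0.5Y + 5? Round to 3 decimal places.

var(0.5Y + 5) = (0.5)²·var(Y) = 0.25·12 = 3

3.000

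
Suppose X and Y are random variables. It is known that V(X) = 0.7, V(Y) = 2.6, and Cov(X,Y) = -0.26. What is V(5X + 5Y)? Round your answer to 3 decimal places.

V(5X + 5Y) = (5)²·V(X) + (5)²·V(Y) + 2·(5)·(5)·Cov(X,Y)
= 25·0.7 + 25·2.6 + 50·-0.26 = 69.5

69.500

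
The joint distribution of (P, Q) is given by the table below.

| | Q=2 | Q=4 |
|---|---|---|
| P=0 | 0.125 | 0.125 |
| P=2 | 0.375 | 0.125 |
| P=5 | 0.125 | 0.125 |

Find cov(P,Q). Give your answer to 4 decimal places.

E[P] = 2.25,  E[Q] = 2.75
E[PQ] = 6.25
cov(P,Q) = E[PQ] − E[P]E[Q] = 6.25 − (2.25)(2.75) = 0.0625

0.0625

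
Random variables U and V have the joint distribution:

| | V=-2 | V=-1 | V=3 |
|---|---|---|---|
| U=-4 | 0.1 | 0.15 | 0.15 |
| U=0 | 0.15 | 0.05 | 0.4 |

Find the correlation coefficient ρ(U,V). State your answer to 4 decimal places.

E[U] = -1.6,  E[V] = 0.95
E[UV] = -0.4
Cov(U,V) = E[UV] − E[U]E[V] = -0.4 − (-1.6)(0.95) = 1.12
Var(U) = 3.84,  Var(V) = 5.2475
ρ = 1.12 / √(3.84·5.2475) ≈ 0.2495

0.2495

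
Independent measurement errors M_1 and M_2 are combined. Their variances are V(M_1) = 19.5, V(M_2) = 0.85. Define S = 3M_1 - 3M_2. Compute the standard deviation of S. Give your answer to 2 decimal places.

13.53

By independence, V(S) = (3)²V(M_1) + (-3)²V(M_2)
= (3)²·19.5 + (-3)²·0.85 = 183.15
sd(S) = √183.15 ≈ 13.53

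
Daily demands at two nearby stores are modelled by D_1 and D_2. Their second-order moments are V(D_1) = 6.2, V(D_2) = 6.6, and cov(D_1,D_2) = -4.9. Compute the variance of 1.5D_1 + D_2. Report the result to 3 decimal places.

V(1.5D_1 + D_2) = (1.5)²·V(D_1) + (1)²·V(D_2) + 2·(1.5)·(1)·cov(D_1,D_2)
= 2.25·6.2 + 1·6.6 + 3·-4.9 = 5.85

5.850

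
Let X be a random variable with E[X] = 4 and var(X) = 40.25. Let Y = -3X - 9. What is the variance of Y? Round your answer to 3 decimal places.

362.250

var(-3X - 9) = (-3)²·var(X) = 9·40.25 = 362.25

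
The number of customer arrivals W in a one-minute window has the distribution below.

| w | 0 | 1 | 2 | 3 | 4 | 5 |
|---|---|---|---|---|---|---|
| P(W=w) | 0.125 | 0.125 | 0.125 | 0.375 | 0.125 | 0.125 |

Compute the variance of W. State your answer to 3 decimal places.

E[W] = (0)(0.125) + (1)(0.125) + (2)(0.125) + (3)(0.375) + (4)(0.125) + (5)(0.125) = 2.625
E[W²] = (0)²(0.125) + (1)²(0.125) + (2)²(0.125) + (3)²(0.375) + (4)²(0.125) + (5)²(0.125) = 9.125
V(W) = E[W²] − (E[W])² = 9.125 − (2.625)² = 2.234375

2.234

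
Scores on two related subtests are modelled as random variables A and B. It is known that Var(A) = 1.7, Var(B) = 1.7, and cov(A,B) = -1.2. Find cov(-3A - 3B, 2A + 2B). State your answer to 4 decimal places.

-6.0000

cov(-3A - 3B, 2A + 2B) = (-3)(2)Var(A) + (-3)(2)Var(B) + [(-3)(2) + (-3)(2)]cov(A,B)
= -6·1.7 + -6·1.7 + -12·-1.2 = -6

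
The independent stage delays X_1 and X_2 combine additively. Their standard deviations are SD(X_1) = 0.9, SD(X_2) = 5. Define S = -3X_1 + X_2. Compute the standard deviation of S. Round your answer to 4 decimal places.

5.6824

var(X_1) = 0.81, var(X_2) = 25
By independence, var(S) = (-3)²var(X_1) + (1)²var(X_2)
= (-3)²·0.81 + (1)²·25 = 32.29
SD(S) = √32.29 ≈ 5.6824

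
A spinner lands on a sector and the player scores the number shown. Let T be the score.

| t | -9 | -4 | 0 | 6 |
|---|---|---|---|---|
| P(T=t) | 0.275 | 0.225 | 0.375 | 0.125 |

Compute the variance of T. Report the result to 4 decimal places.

23.4844

E[T] = (-9)(0.275) + (-4)(0.225) + (0)(0.375) + (6)(0.125) = -2.625
E[T²] = (-9)²(0.275) + (-4)²(0.225) + (0)²(0.375) + (6)²(0.125) = 30.375
Var(T) = E[T²] − (E[T])² = 30.375 − (-2.625)² = 23.484375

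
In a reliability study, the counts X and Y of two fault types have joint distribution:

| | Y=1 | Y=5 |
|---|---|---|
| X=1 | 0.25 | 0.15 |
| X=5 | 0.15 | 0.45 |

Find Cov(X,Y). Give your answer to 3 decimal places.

1.440

E[X] = 3.4,  E[Y] = 3.4
E[XY] = 13
Cov(X,Y) = E[XY] − E[X]E[Y] = 13 − (3.4)(3.4) = 1.44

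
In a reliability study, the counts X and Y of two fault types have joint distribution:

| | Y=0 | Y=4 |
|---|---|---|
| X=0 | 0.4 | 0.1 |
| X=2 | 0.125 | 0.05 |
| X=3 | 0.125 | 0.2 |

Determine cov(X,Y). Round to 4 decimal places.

E[X] = 1.325,  E[Y] = 1.4
E[XY] = 2.8
cov(X,Y) = E[XY] − E[X]E[Y] = 2.8 − (1.325)(1.4) = 0.945

0.9450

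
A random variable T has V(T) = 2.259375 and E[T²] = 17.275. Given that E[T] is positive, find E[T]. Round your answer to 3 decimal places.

(E[T])² = E[T²] − V(T) = 17.275 − 2.259375 = 15.015625
E[T] = √15.015625 = 3.875

3.875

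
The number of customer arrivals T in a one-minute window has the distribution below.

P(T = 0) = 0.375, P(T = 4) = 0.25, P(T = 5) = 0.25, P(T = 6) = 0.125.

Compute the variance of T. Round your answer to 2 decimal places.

E[T] = (0)(0.375) + (4)(0.25) + (5)(0.25) + (6)(0.125) = 3
E[T²] = (0)²(0.375) + (4)²(0.25) + (5)²(0.25) + (6)²(0.125) = 14.75
Var(T) = E[T²] − (E[T])² = 14.75 − (3)² = 5.75

5.75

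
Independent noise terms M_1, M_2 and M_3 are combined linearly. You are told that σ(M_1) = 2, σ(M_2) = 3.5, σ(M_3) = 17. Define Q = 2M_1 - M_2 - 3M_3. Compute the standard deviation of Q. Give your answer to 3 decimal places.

Var(M_1) = 4, Var(M_2) = 12.25, Var(M_3) = 289
By independence, Var(Q) = (2)²Var(M_1) + (-1)²Var(M_2) + (-3)²Var(M_3)
= (2)²·4 + (-1)²·12.25 + (-3)²·289 = 2629.25
σ(Q) = √2629.25 ≈ 51.276

51.276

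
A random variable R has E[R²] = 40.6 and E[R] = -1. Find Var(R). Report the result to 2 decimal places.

39.60

Var(R) = 40.6 − (-1)² = 39.6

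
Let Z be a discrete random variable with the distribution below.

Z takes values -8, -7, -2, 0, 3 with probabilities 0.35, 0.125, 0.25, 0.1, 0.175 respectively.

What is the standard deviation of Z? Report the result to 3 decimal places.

4.216

E[Z] = (-8)(0.35) + (-7)(0.125) + (-2)(0.25) + (0)(0.1) + (3)(0.175) = -3.65
E[Z²] = (-8)²(0.35) + (-7)²(0.125) + (-2)²(0.25) + (0)²(0.1) + (3)²(0.175) = 31.1
var(Z) = E[Z²] − (E[Z])² = 31.1 − (-3.65)² = 17.7775
σ(Z) = √17.7775 ≈ 4.216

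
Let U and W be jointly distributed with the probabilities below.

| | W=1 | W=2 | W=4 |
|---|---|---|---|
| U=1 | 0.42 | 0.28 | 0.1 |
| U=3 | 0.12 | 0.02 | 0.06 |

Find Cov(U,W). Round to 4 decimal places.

0.0880

E[U] = 1.4,  E[W] = 1.78
E[UW] = 2.58
Cov(U,W) = E[UW] − E[U]E[W] = 2.58 − (1.4)(1.78) = 0.088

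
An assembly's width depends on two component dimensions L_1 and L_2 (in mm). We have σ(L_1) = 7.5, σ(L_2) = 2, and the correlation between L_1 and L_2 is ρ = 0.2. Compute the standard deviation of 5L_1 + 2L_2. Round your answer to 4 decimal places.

38.5000

V(L_1) = (7.5)² = 56.25;  V(L_2) = (2)² = 4
Cov(L_1,L_2) = ρ·σ(L_1)·σ(L_2) = 0.2·7.5·2 = 3
V(5L_1 + 2L_2) = (5)²·V(L_1) + (2)²·V(L_2) + 2·(5)·(2)·Cov(L_1,L_2)
= 25·56.25 + 4·4 + 20·3 = 1482.25
σ(5L_1 + 2L_2) = √1482.25 ≈ 38.5000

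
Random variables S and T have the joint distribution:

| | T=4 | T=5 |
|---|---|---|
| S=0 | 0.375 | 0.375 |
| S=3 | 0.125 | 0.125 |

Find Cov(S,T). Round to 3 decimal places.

0.000

E[S] = 0.75,  E[T] = 4.5
E[ST] = 3.375
Cov(S,T) = E[ST] − E[S]E[T] = 3.375 − (0.75)(4.5) = 0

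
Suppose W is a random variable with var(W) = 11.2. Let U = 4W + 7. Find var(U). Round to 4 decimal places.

var(4W + 7) = (4)²·var(W) = 16·11.2 = 179.2

179.2000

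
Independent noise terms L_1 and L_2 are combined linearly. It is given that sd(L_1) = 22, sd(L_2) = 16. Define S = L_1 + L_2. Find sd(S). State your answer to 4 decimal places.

Var(L_1) = 484, Var(L_2) = 256
By independence, Var(S) = (1)²Var(L_1) + (1)²Var(L_2)
= (1)²·484 + (1)²·256 = 740
sd(S) = √740 ≈ 27.2029

27.2029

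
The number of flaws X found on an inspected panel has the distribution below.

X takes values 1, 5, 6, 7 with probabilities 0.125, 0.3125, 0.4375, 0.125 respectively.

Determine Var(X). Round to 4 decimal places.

2.9023

E[X] = (1)(0.125) + (5)(0.3125) + (6)(0.4375) + (7)(0.125) = 5.1875
E[X²] = (1)²(0.125) + (5)²(0.3125) + (6)²(0.4375) + (7)²(0.125) = 29.8125
Var(X) = E[X²] − (E[X])² = 29.8125 − (5.1875)² = 2.90234375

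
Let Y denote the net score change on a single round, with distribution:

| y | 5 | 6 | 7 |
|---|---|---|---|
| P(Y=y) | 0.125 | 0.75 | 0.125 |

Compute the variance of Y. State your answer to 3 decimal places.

0.250

E[Y] = (5)(0.125) + (6)(0.75) + (7)(0.125) = 6
E[Y²] = (5)²(0.125) + (6)²(0.75) + (7)²(0.125) = 36.25
Var(Y) = E[Y²] − (E[Y])² = 36.25 − (6)² = 0.25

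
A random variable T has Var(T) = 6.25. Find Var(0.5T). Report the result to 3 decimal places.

1.563

Var(0.5T) = (0.5)²·Var(T) = 0.25·6.25 = 1.5625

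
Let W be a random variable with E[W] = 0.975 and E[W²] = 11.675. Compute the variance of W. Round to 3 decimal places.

Var(W) = 11.675 − (0.975)² = 10.724375

10.724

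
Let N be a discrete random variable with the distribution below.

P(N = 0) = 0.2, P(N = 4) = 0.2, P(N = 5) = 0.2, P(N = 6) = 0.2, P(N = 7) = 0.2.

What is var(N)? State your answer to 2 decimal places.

5.84

E[N] = (0)(0.2) + (4)(0.2) + (5)(0.2) + (6)(0.2) + (7)(0.2) = 4.4
E[N²] = (0)²(0.2) + (4)²(0.2) + (5)²(0.2) + (6)²(0.2) + (7)²(0.2) = 25.2
var(N) = E[N²] − (E[N])² = 25.2 − (4.4)² = 5.84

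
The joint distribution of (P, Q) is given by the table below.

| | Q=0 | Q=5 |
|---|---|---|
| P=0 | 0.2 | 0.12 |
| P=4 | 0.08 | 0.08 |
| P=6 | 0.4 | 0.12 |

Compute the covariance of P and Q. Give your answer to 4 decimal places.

E[P] = 3.76,  E[Q] = 1.6
E[PQ] = 5.2
Cov(P,Q) = E[PQ] − E[P]E[Q] = 5.2 − (3.76)(1.6) = -0.816

-0.8160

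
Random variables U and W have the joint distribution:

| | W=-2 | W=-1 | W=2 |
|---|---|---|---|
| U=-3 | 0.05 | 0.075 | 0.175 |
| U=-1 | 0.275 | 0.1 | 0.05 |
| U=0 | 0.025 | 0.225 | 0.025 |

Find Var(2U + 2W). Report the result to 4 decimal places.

E[U] = -1.325,  E[W] = -0.6,  E[UW] = 0.025
Var(U) = 3.125 − (-1.325)² = 1.369375;  Var(W) = 2.8 − (-0.6)² = 2.44
Cov(U,W) = 0.025 − (-1.325)(-0.6) = -0.77
Var(2U + 2W) = (2)²·1.369375 + (2)²·2.44 + 2·(2)·(2)·-0.77 = 9.0775

9.0775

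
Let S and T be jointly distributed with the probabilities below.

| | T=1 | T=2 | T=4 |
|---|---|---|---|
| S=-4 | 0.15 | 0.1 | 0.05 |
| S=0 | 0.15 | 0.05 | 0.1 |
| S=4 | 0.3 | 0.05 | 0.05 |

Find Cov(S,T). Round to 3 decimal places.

-0.520

E[S] = 0.4,  E[T] = 1.8
E[ST] = 0.2
Cov(S,T) = E[ST] − E[S]E[T] = 0.2 − (0.4)(1.8) = -0.52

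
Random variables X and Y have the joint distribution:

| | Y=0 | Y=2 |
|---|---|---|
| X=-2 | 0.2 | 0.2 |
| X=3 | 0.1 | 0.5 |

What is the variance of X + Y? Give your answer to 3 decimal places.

E[X] = 1,  E[Y] = 1.4,  E[XY] = 2.2
var(X) = 7 − (1)² = 6;  var(Y) = 2.8 − (1.4)² = 0.84
Cov(X,Y) = 2.2 − (1)(1.4) = 0.8
var(X + Y) = (1)²·6 + (1)²·0.84 + 2·(1)·(1)·0.8 = 8.44

8.440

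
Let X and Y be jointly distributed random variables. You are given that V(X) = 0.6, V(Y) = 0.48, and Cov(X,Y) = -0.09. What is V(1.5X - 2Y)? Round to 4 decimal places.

V(1.5X - 2Y) = (1.5)²·V(X) + (-2)²·V(Y) + 2·(1.5)·(-2)·Cov(X,Y)
= 2.25·0.6 + 4·0.48 + -6·-0.09 = 3.81

3.8100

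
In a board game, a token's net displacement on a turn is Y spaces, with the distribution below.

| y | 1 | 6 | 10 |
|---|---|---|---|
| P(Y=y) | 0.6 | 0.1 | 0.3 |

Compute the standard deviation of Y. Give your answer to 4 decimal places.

4.0694

E[Y] = (1)(0.6) + (6)(0.1) + (10)(0.3) = 4.2
E[Y²] = (1)²(0.6) + (6)²(0.1) + (10)²(0.3) = 34.2
V(Y) = E[Y²] − (E[Y])² = 34.2 − (4.2)² = 16.56
σ(Y) = √16.56 ≈ 4.0694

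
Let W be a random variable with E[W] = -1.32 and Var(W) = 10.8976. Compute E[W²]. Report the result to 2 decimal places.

E[W²] = Var(W) + (E[W])² = 10.8976 + (-1.32)² = 12.64

12.64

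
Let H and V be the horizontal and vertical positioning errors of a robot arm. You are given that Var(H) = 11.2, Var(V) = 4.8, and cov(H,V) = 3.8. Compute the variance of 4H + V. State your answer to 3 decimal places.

Var(4H + V) = (4)²·Var(H) + (1)²·Var(V) + 2·(4)·(1)·cov(H,V)
= 16·11.2 + 1·4.8 + 8·3.8 = 214.4

214.400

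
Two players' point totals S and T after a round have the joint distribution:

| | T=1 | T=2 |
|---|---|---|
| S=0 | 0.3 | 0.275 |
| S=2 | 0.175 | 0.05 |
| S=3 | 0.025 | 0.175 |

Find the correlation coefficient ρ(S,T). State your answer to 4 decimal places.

0.1582

E[S] = 1.05,  E[T] = 1.5
E[ST] = 1.675
Cov(S,T) = E[ST] − E[S]E[T] = 1.675 − (1.05)(1.5) = 0.1
Var(S) = 1.5975,  Var(T) = 0.25
ρ = 0.1 / √(1.5975·0.25) ≈ 0.1582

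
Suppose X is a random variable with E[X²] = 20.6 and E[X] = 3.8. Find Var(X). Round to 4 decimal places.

Var(X) = 20.6 − (3.8)² = 6.16

6.1600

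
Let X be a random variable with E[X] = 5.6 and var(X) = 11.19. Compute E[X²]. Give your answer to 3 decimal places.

42.550

E[X²] = var(X) + (E[X])² = 11.19 + (5.6)² = 42.55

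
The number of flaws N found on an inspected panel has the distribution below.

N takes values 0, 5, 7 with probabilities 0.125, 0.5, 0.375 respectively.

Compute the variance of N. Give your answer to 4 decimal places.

E[N] = (0)(0.125) + (5)(0.5) + (7)(0.375) = 5.125
E[N²] = (0)²(0.125) + (5)²(0.5) + (7)²(0.375) = 30.875
var(N) = E[N²] − (E[N])² = 30.875 − (5.125)² = 4.609375

4.6094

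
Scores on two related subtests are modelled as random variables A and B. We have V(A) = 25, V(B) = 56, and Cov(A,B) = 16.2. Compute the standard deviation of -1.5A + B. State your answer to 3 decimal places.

V(-1.5A + B) = (-1.5)²·V(A) + (1)²·V(B) + 2·(-1.5)·(1)·Cov(A,B)
= 2.25·25 + 1·56 + -3·16.2 = 63.65
SD(-1.5A + B) = √63.65 ≈ 7.978

7.978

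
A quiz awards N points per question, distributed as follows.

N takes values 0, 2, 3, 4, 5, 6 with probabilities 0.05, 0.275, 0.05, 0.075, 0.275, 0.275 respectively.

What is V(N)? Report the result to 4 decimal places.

E[N] = (0)(0.05) + (2)(0.275) + (3)(0.05) + (4)(0.075) + (5)(0.275) + (6)(0.275) = 4.025
E[N²] = (0)²(0.05) + (2)²(0.275) + (3)²(0.05) + (4)²(0.075) + (5)²(0.275) + (6)²(0.275) = 19.525
V(N) = E[N²] − (E[N])² = 19.525 − (4.025)² = 3.324375

3.3244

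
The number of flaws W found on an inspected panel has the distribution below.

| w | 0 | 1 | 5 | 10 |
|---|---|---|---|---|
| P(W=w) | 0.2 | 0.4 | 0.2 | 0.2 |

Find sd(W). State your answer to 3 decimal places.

3.720

E[W] = (0)(0.2) + (1)(0.4) + (5)(0.2) + (10)(0.2) = 3.4
E[W²] = (0)²(0.2) + (1)²(0.4) + (5)²(0.2) + (10)²(0.2) = 25.4
V(W) = E[W²] − (E[W])² = 25.4 − (3.4)² = 13.84
sd(W) = √13.84 ≈ 3.720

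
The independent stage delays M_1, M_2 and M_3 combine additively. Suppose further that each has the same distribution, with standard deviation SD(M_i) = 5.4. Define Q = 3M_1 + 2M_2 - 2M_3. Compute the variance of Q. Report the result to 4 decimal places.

495.7200

var(M_i) = (5.4)² = 29.16
By independence, var(Q) = (3)²var(M_1) + (2)²var(M_2) + (-2)²var(M_3)
= (3)²·29.16 + (2)²·29.16 + (-2)²·29.16 = 495.72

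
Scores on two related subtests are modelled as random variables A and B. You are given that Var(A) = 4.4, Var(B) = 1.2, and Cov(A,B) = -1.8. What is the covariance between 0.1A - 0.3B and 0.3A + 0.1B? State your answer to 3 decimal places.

Cov(0.1A - 0.3B, 0.3A + 0.1B) = (0.1)(0.3)Var(A) + (-0.3)(0.1)Var(B) + [(0.1)(0.1) + (-0.3)(0.3)]Cov(A,B)
= 0.03·4.4 + -0.03·1.2 + -0.08·-1.8 = 0.24

0.240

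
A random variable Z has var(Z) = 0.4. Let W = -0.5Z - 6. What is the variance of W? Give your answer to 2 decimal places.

var(-0.5Z - 6) = (-0.5)²·var(Z) = 0.25·0.4 = 0.1

0.10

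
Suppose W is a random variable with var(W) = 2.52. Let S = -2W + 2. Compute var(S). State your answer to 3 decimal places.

var(-2W + 2) = (-2)²·var(W) = 4·2.52 = 10.08

10.080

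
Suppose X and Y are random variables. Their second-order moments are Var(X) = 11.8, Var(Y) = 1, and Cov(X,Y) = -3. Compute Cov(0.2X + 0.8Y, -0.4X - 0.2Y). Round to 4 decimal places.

Cov(0.2X + 0.8Y, -0.4X - 0.2Y) = (0.2)(-0.4)Var(X) + (0.8)(-0.2)Var(Y) + [(0.2)(-0.2) + (0.8)(-0.4)]Cov(X,Y)
= -0.08·11.8 + -0.16·1 + -0.36·-3 = -0.024

-0.0240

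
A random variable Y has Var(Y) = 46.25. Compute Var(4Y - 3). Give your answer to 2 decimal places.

740.00

Var(4Y - 3) = (4)²·Var(Y) = 16·46.25 = 740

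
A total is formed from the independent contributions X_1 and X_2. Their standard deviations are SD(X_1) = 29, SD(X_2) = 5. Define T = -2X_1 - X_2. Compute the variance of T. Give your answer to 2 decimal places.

Var(X_1) = 841, Var(X_2) = 25
By independence, Var(T) = (-2)²Var(X_1) + (-1)²Var(X_2)
= (-2)²·841 + (-1)²·25 = 3389

3389.00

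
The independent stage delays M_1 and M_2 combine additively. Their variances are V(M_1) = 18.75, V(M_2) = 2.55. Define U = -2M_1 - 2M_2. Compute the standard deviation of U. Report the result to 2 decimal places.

By independence, V(U) = (-2)²V(M_1) + (-2)²V(M_2)
= (-2)²·18.75 + (-2)²·2.55 = 85.2
SD(U) = √85.2 ≈ 9.23

9.23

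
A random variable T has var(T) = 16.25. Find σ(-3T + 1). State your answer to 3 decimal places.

12.093

var(-3T + 1) = (-3)²·16.25 = 146.25
σ(-3T + 1) = √146.25 ≈ 12.093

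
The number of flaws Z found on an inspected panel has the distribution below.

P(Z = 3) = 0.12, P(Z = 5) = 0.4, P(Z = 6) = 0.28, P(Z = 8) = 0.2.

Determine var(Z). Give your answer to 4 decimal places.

E[Z] = (3)(0.12) + (5)(0.4) + (6)(0.28) + (8)(0.2) = 5.64
E[Z²] = (3)²(0.12) + (5)²(0.4) + (6)²(0.28) + (8)²(0.2) = 33.96
var(Z) = E[Z²] − (E[Z])² = 33.96 − (5.64)² = 2.1504

2.1504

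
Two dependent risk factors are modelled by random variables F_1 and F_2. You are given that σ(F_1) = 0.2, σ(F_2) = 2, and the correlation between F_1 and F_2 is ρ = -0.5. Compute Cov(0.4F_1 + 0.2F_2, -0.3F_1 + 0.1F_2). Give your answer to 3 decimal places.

V(F_1) = (0.2)² = 0.04;  V(F_2) = (2)² = 4
Cov(F_1,F_2) = ρ·σ(F_1)·σ(F_2) = -0.5·0.2·2 = -0.2
Cov(0.4F_1 + 0.2F_2, -0.3F_1 + 0.1F_2) = (0.4)(-0.3)V(F_1) + (0.2)(0.1)V(F_2) + [(0.4)(0.1) + (0.2)(-0.3)]Cov(F_1,F_2)
= -0.12·0.04 + 0.02·4 + -0.02·-0.2 = 0.0792

0.079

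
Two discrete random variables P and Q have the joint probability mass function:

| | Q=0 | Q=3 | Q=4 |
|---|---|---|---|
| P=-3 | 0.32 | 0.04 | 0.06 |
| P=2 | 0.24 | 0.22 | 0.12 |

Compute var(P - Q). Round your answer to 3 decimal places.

6.360

E[P] = -0.1,  E[Q] = 1.5,  E[PQ] = 1.2
var(P) = 6.1 − (-0.1)² = 6.09;  var(Q) = 5.22 − (1.5)² = 2.97
Cov(P,Q) = 1.2 − (-0.1)(1.5) = 1.35
var(P - Q) = (1)²·6.09 + (-1)²·2.97 + 2·(1)·(-1)·1.35 = 6.36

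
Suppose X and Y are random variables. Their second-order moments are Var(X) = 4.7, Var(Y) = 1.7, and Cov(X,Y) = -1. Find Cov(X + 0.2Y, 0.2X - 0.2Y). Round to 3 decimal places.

1.032

Cov(X + 0.2Y, 0.2X - 0.2Y) = (1)(0.2)Var(X) + (0.2)(-0.2)Var(Y) + [(1)(-0.2) + (0.2)(0.2)]Cov(X,Y)
= 0.2·4.7 + -0.04·1.7 + -0.16·-1 = 1.032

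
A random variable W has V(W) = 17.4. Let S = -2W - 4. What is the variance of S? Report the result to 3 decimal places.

V(-2W - 4) = (-2)²·V(W) = 4·17.4 = 69.6

69.600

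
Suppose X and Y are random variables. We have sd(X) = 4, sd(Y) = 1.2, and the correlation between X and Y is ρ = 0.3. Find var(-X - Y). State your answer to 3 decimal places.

var(X) = (4)² = 16;  var(Y) = (1.2)² = 1.44
cov(X,Y) = ρ·sd(X)·sd(Y) = 0.3·4·1.2 = 1.44
var(-X - Y) = (-1)²·var(X) + (-1)²·var(Y) + 2·(-1)·(-1)·cov(X,Y)
= 1·16 + 1·1.44 + 2·1.44 = 20.32

20.320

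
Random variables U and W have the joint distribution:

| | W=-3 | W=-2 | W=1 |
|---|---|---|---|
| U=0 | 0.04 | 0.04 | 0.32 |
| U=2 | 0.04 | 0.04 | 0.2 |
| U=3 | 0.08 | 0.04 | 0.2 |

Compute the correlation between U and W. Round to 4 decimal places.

E[U] = 1.52,  E[W] = 0
E[UW] = -0.36
Cov(U,W) = E[UW] − E[U]E[W] = -0.36 − (1.52)(0) = -0.36
V(U) = 1.6896,  V(W) = 2.64
ρ = -0.36 / √(1.6896·2.64) ≈ -0.1705

-0.1705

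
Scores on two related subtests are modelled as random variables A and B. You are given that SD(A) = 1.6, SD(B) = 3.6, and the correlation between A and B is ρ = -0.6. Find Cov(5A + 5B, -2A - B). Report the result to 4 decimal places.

Var(A) = (1.6)² = 2.56;  Var(B) = (3.6)² = 12.96
Cov(A,B) = ρ·SD(A)·SD(B) = -0.6·1.6·3.6 = -3.456
Cov(5A + 5B, -2A - B) = (5)(-2)Var(A) + (5)(-1)Var(B) + [(5)(-1) + (5)(-2)]Cov(A,B)
= -10·2.56 + -5·12.96 + -15·-3.456 = -38.56

-38.5600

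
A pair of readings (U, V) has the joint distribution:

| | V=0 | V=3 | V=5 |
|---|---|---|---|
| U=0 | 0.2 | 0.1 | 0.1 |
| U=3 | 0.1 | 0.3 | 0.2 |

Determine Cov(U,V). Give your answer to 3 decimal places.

E[U] = 1.8,  E[V] = 2.7
E[UV] = 5.7
Cov(U,V) = E[UV] − E[U]E[V] = 5.7 − (1.8)(2.7) = 0.84

0.840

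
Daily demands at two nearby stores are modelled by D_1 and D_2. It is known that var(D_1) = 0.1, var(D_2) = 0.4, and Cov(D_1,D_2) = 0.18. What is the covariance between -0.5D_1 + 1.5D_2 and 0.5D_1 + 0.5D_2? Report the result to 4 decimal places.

0.3650

Cov(-0.5D_1 + 1.5D_2, 0.5D_1 + 0.5D_2) = (-0.5)(0.5)var(D_1) + (1.5)(0.5)var(D_2) + [(-0.5)(0.5) + (1.5)(0.5)]Cov(D_1,D_2)
= -0.25·0.1 + 0.75·0.4 + 0.5·0.18 = 0.365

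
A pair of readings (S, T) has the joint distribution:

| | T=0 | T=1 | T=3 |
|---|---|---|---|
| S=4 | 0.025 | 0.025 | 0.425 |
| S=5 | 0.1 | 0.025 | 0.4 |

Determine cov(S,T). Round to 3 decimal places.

E[S] = 4.525,  E[T] = 2.525
E[ST] = 11.325
cov(S,T) = E[ST] − E[S]E[T] = 11.325 − (4.525)(2.525) = -0.100625

-0.101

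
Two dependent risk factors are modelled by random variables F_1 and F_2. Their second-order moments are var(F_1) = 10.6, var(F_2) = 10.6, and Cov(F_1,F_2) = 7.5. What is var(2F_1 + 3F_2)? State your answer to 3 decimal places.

var(2F_1 + 3F_2) = (2)²·var(F_1) + (3)²·var(F_2) + 2·(2)·(3)·Cov(F_1,F_2)
= 4·10.6 + 9·10.6 + 12·7.5 = 227.8

227.800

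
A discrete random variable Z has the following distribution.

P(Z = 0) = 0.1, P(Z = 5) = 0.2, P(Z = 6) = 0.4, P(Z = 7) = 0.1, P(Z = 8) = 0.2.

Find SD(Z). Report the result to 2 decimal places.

E[Z] = (0)(0.1) + (5)(0.2) + (6)(0.4) + (7)(0.1) + (8)(0.2) = 5.7
E[Z²] = (0)²(0.1) + (5)²(0.2) + (6)²(0.4) + (7)²(0.1) + (8)²(0.2) = 37.1
Var(Z) = E[Z²] − (E[Z])² = 37.1 − (5.7)² = 4.61
SD(Z) = √4.61 ≈ 2.15

2.15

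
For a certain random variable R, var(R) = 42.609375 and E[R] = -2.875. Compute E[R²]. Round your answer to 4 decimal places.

E[R²] = var(R) + (E[R])² = 42.609375 + (-2.875)² = 50.875

50.8750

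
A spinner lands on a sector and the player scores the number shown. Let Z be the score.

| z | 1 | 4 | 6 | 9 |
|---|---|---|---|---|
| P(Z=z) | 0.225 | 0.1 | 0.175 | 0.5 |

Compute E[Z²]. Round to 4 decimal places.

E[Z²] = (1)²(0.225) + (4)²(0.1) + (6)²(0.175) + (9)²(0.5) = 48.625

48.6250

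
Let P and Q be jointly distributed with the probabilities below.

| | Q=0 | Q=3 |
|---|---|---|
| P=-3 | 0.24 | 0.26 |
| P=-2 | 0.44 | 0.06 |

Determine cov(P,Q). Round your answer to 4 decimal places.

-0.3000

E[P] = -2.5,  E[Q] = 0.96
E[PQ] = -2.7
cov(P,Q) = E[PQ] − E[P]E[Q] = -2.7 − (-2.5)(0.96) = -0.3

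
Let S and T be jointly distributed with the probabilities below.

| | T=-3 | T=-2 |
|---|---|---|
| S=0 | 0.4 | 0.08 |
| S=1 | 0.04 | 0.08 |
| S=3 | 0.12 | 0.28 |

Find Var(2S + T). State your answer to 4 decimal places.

9.5136

E[S] = 1.32,  E[T] = -2.56,  E[ST] = -3.04
Var(S) = 3.72 − (1.32)² = 1.9776;  Var(T) = 6.8 − (-2.56)² = 0.2464
Cov(S,T) = -3.04 − (1.32)(-2.56) = 0.3392
Var(2S + T) = (2)²·1.9776 + (1)²·0.2464 + 2·(2)·(1)·0.3392 = 9.5136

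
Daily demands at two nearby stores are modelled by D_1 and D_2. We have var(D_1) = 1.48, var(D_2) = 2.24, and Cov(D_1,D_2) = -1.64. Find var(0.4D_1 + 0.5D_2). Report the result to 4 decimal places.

var(0.4D_1 + 0.5D_2) = (0.4)²·var(D_1) + (0.5)²·var(D_2) + 2·(0.4)·(0.5)·Cov(D_1,D_2)
= 0.16·1.48 + 0.25·2.24 + 0.4·-1.64 = 0.1408

0.1408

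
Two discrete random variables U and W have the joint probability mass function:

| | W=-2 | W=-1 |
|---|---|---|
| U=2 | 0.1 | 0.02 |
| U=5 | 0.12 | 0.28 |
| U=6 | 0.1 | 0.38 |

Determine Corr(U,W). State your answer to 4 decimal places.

E[U] = 5.12,  E[W] = -1.32
E[UW] = -6.52
Cov(U,W) = E[UW] − E[U]E[W] = -6.52 − (5.12)(-1.32) = 0.2384
Var(U) = 1.5456,  Var(W) = 0.2176
ρ = 0.2384 / √(1.5456·0.2176) ≈ 0.4111

0.4111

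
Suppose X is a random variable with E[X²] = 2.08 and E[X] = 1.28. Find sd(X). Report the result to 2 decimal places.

0.66

Var(X) = 2.08 − (1.28)² = 0.4416
sd(X) = √0.4416 ≈ 0.66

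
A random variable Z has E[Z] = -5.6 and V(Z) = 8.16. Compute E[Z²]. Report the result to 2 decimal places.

39.52

E[Z²] = V(Z) + (E[Z])² = 8.16 + (-5.6)² = 39.52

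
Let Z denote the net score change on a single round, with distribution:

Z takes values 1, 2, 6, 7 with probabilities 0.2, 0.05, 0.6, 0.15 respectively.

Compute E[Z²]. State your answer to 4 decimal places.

E[Z²] = (1)²(0.2) + (2)²(0.05) + (6)²(0.6) + (7)²(0.15) = 29.35

29.3500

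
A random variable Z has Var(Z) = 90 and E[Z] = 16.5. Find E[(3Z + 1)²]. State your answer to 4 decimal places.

E[3Z + 1] = 3·16.5 + 1 = 50.5
Var(3Z + 1) = (3)²·90 = 810
E[(3Z + 1)²] = Var((3Z + 1)) + (E[(3Z + 1)])² = 810 + (50.5)² = 3360.25

3360.2500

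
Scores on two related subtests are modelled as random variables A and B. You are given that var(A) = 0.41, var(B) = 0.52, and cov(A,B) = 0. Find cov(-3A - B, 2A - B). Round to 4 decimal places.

cov(-3A - B, 2A - B) = (-3)(2)var(A) + (-1)(-1)var(B) + [(-3)(-1) + (-1)(2)]cov(A,B)
= -6·0.41 + 1·0.52 + 1·0 = -1.94

-1.9400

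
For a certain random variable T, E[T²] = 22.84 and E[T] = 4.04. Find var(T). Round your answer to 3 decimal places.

var(T) = 22.84 − (4.04)² = 6.5184

6.518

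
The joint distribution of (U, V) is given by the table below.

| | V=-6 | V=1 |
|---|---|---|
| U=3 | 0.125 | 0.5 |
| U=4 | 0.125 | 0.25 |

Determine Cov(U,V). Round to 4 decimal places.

E[U] = 3.375,  E[V] = -0.75
E[UV] = -2.75
Cov(U,V) = E[UV] − E[U]E[V] = -2.75 − (3.375)(-0.75) = -0.21875

-0.2188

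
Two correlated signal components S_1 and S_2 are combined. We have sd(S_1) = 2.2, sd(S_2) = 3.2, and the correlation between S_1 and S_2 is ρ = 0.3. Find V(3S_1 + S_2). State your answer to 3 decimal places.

66.472

V(S_1) = (2.2)² = 4.84;  V(S_2) = (3.2)² = 10.24
Cov(S_1,S_2) = ρ·sd(S_1)·sd(S_2) = 0.3·2.2·3.2 = 2.112
V(3S_1 + S_2) = (3)²·V(S_1) + (1)²·V(S_2) + 2·(3)·(1)·Cov(S_1,S_2)
= 9·4.84 + 1·10.24 + 6·2.112 = 66.472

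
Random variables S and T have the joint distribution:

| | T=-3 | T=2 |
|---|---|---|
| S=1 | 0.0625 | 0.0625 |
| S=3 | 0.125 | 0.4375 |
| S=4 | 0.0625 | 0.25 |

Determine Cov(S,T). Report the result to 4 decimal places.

E[S] = 3.0625,  E[T] = 0.75
E[ST] = 2.6875
Cov(S,T) = E[ST] − E[S]E[T] = 2.6875 − (3.0625)(0.75) = 0.390625

0.3906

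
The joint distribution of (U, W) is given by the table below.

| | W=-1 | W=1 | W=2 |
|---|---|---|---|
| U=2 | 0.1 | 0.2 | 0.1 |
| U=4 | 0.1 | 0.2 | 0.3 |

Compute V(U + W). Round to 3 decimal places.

E[U] = 3.2,  E[W] = 1,  E[UW] = 3.4
V(U) = 11.2 − (3.2)² = 0.96;  V(W) = 2.2 − (1)² = 1.2
cov(U,W) = 3.4 − (3.2)(1) = 0.2
V(U + W) = (1)²·0.96 + (1)²·1.2 + 2·(1)·(1)·0.2 = 2.56

2.560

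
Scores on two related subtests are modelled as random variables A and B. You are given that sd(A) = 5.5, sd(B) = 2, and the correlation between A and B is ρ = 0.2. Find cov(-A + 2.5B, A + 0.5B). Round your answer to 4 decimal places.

-20.8500

Var(A) = (5.5)² = 30.25;  Var(B) = (2)² = 4
cov(A,B) = ρ·sd(A)·sd(B) = 0.2·5.5·2 = 2.2
cov(-A + 2.5B, A + 0.5B) = (-1)(1)Var(A) + (2.5)(0.5)Var(B) + [(-1)(0.5) + (2.5)(1)]cov(A,B)
= -1·30.25 + 1.25·4 + 2·2.2 = -20.85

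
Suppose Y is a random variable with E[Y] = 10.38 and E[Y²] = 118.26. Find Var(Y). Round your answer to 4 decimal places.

10.5156

Var(Y) = 118.26 − (10.38)² = 10.5156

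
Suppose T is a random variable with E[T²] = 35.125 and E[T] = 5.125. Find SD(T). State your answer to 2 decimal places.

2.98

var(T) = 35.125 − (5.125)² = 8.859375
SD(T) = √8.859375 ≈ 2.98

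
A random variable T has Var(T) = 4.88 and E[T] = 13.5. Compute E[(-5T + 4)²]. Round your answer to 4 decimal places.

4154.2500

E[-5T + 4] = -5·13.5 + 4 = -63.5
Var(-5T + 4) = (-5)²·4.88 = 122
E[(-5T + 4)²] = Var((-5T + 4)) + (E[(-5T + 4)])² = 122 + (-63.5)² = 4154.25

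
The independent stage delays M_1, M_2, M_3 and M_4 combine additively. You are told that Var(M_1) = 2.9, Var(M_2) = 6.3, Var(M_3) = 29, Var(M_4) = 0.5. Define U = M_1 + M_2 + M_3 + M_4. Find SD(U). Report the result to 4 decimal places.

By independence, Var(U) = (1)²Var(M_1) + (1)²Var(M_2) + (1)²Var(M_3) + (1)²Var(M_4)
= (1)²·2.9 + (1)²·6.3 + (1)²·29 + (1)²·0.5 = 38.7
SD(U) = √38.7 ≈ 6.2209

6.2209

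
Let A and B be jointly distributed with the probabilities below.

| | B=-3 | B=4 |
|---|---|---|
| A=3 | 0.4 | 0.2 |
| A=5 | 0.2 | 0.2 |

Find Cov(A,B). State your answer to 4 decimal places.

0.5600

E[A] = 3.8,  E[B] = -0.2
E[AB] = -0.2
Cov(A,B) = E[AB] − E[A]E[B] = -0.2 − (3.8)(-0.2) = 0.56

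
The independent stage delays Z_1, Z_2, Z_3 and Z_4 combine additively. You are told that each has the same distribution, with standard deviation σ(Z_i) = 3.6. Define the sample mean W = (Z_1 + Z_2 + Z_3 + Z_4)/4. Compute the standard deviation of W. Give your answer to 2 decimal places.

V(Z_i) = (3.6)² = 12.96
By independence, V(W) = (0.25)²V(Z_1) + (0.25)²V(Z_2) + (0.25)²V(Z_3) + (0.25)²V(Z_4)
= (0.25)²·12.96 + (0.25)²·12.96 + (0.25)²·12.96 + (0.25)²·12.96 = 3.24
σ(W) = √3.24 ≈ 1.80

1.80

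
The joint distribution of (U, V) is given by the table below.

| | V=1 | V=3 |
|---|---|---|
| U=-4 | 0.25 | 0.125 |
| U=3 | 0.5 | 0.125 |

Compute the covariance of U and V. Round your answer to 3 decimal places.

-0.438

E[U] = 0.375,  E[V] = 1.5
E[UV] = 0.125
Cov(U,V) = E[UV] − E[U]E[V] = 0.125 − (0.375)(1.5) = -0.4375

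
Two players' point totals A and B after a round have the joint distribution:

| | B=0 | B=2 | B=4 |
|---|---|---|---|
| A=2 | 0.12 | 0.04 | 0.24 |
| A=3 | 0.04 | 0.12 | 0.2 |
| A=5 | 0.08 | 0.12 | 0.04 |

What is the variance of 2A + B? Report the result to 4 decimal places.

E[A] = 3.08,  E[B] = 2.48,  E[AB] = 7.2
Var(A) = 10.84 − (3.08)² = 1.3536;  Var(B) = 8.8 − (2.48)² = 2.6496
Cov(A,B) = 7.2 − (3.08)(2.48) = -0.4384
Var(2A + B) = (2)²·1.3536 + (1)²·2.6496 + 2·(2)·(1)·-0.4384 = 6.3104

6.3104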